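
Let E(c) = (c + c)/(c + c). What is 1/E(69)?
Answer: 1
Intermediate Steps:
E(c) = 1 (E(c) = (2*c)/((2*c)) = (2*c)*(1/(2*c)) = 1)
1/E(69) = 1/1 = 1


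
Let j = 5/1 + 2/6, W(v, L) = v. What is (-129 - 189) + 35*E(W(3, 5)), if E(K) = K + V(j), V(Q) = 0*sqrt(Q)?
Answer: -213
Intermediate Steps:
j = 16/3 (j = 5*1 + 2*(1/6) = 5 + 1/3 = 16/3 ≈ 5.3333)
V(Q) = 0
E(K) = K (E(K) = K + 0 = K)
(-129 - 189) + 35*E(W(3, 5)) = (-129 - 189) + 35*3 = -318 + 105 = -213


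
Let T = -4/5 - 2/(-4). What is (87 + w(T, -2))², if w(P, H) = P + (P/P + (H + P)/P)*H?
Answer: 4330561/900 ≈ 4811.7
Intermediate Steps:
T = -3/10 (T = -4*⅕ - 2*(-¼) = -⅘ + ½ = -3/10 ≈ -0.30000)
w(P, H) = P + H*(1 + (H + P)/P) (w(P, H) = P + (1 + (H + P)/P)*H = P + H*(1 + (H + P)/P))
(87 + w(T, -2))² = (87 + (-3/10 + 2*(-2) + (-2)²/(-3/10)))² = (87 + (-3/10 - 4 + 4*(-10/3)))² = (87 + (-3/10 - 4 - 40/3))² = (87 - 529/30)² = (2081/30)² = 4330561/900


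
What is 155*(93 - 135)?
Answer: -6510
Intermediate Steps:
155*(93 - 135) = 155*(-42) = -6510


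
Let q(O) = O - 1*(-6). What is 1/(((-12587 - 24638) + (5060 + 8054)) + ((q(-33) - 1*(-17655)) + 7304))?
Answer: 1/821 ≈ 0.0012180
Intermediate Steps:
q(O) = 6 + O (q(O) = O + 6 = 6 + O)
1/(((-12587 - 24638) + (5060 + 8054)) + ((q(-33) - 1*(-17655)) + 7304)) = 1/(((-12587 - 24638) + (5060 + 8054)) + (((6 - 33) - 1*(-17655)) + 7304)) = 1/((-37225 + 13114) + ((-27 + 17655) + 7304)) = 1/(-24111 + (17628 + 7304)) = 1/(-24111 + 24932) = 1/821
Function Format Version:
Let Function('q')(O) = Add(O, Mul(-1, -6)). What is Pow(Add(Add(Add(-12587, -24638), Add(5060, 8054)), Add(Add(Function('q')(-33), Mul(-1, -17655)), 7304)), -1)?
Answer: Rational(1, 821) ≈ 0.0012180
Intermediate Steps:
Function('q')(O) = Add(6, O) (Function('q')(O) = Add(O, 6) = Add(6, O))
Pow(Add(Add(Add(-12587, -24638), Add(5060, 8054)), Add(Add(Function('q')(-33), Mul(-1, -17655)), 7304)), -1) = Pow(Add(Add(Add(-12587, -24638), Add(5060, 8054)), Add(Add(Add(6, -33), Mul(-1, -17655)), 7304)), -1) = Pow(Add(Add(-37225, 13114), Add(Add(-27, 17655), 7304)), -1) = Pow(Add(-24111, Add(17628, 7304)), -1) = Pow(Add(-24111, 24932), -1) = Pow(821, -1) = Rational(1, 821)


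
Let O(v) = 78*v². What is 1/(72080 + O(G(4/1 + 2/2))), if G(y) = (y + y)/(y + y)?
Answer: 1/72158 ≈ 1.3858e-5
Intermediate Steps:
G(y) = 1 (G(y) = (2*y)/((2*y)) = (2*y)*(1/(2*y)) = 1)
1/(72080 + O(G(4/1 + 2/2))) = 1/(72080 + 78*1²) = 1/(72080 + 78*1) = 1/(72080 + 78) = 1/72158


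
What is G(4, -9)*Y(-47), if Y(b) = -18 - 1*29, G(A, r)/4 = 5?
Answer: -940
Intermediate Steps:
G(A, r) = 20 (G(A, r) = 4*5 = 20)
Y(b) = -47 (Y(b) = -18 - 29 = -47)
G(4, -9)*Y(-47) = 20*(-47) = -940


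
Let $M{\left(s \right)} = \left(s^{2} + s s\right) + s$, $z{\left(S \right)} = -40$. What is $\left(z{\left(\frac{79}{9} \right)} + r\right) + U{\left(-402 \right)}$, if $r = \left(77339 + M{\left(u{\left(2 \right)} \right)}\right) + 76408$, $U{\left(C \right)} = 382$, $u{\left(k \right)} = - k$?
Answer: $154095$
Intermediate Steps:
$M{\left(s \right)} = s + 2 s^{2}$ ($M{\left(s \right)} = \left(s^{2} + s^{2}\right) + s = 2 s^{2} + s = s + 2 s^{2}$)
$r = 153753$ ($r = \left(77339 + \left(-1\right) 2 \left(1 + 2 \left(\left(-1\right) 2\right)\right)\right) + 76408 = \left(77339 - 2 \left(1 + 2 \left(-2\right)\right)\right) + 76408 = \left(77339 - 2 \left(1 - 4\right)\right) + 76408 = \left(77339 - -6\right) + 76408 = \left(77339 + 6\right) + 76408 = 77345 + 76408 = 153753$)
$\left(z{\left(\frac{79}{9} \right)} + r\right) + U{\left(-402 \right)} = \left(-40 + 153753\right) + 382 = 153713 + 382 = 154095$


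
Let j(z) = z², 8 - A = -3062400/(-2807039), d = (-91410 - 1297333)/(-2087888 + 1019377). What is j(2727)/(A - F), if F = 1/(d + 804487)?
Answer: 5981308426725456692095200/5557030973765920757 ≈ 1.0764e+6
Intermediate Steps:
d = 1388743/1068511 (d = -1388743/(-1068511) = -1388743*(-1/1068511) = 1388743/1068511 ≈ 1.2997)
A = 19393912/2807039 (A = 8 - (-3062400)/(-2807039) = 8 - (-3062400)*(-1)/2807039 = 8 - 1*3062400/2807039 = 8 - 3062400/2807039 = 19393912/2807039 ≈ 6.9090)
F = 1068511/859604597600 (F = 1/(1388743/1068511 + 804487) = 1/(859604597600/1068511) = 1068511/859604597600 ≈ 1.2430e-6)
j(2727)/(A - F) = 2727²/(19393912/2807039 - 1*1068511/859604597600) = 7436529/(19393912/2807039 - 1068511/859604597600) = 7436529/(16671092921297762271/2412943630042506400) = 7436529*(2412943630042506400/16671092921297762271) = 5981308426725456692095200/5557030973765920757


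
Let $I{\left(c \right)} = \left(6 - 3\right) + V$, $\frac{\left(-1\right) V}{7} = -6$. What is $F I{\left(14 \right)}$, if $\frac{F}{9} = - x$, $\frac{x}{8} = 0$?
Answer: $0$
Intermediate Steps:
$x = 0$ ($x = 8 \cdot 0 = 0$)
$V = 42$ ($V = \left(-7\right) \left(-6\right) = 42$)
$F = 0$ ($F = 9 \left(\left(-1\right) 0\right) = 9 \cdot 0 = 0$)
$I{\left(c \right)} = 45$ ($I{\left(c \right)} = \left(6 - 3\right) + 42 = 3 + 42 = 45$)
$F I{\left(14 \right)} = 0 \cdot 45 = 0$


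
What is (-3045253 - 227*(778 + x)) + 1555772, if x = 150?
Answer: -1700137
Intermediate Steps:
(-3045253 - 227*(778 + x)) + 1555772 = (-3045253 - 227*(778 + 150)) + 1555772 = (-3045253 - 227*928) + 1555772 = (-3045253 - 210656) + 1555772 = -3255909 + 1555772 = -1700137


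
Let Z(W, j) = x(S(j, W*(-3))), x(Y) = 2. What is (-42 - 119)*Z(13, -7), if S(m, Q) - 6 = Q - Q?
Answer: -322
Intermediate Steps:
S(m, Q) = 6 (S(m, Q) = 6 + (Q - Q) = 6 + 0 = 6)
Z(W, j) = 2
(-42 - 119)*Z(13, -7) = (-42 - 119)*2 = -161*2 = -322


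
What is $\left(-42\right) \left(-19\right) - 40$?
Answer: $758$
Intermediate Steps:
$\left(-42\right) \left(-19\right) - 40 = 798 - 40 = 758$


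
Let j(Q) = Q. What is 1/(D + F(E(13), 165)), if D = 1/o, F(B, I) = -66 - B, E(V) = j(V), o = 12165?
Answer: -12165/961034 ≈ -0.012658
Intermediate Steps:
E(V) = V
D = 1/12165 ≈ 8.2203e-5
1/(D + F(E(13), 165)) = 1/(1/12165 + (-66 - 1*13)) = 1/(1/12165 + (-66 - 13)) = 1/(1/12165 - 79) = 1/(-961034/12165) = -12165/961034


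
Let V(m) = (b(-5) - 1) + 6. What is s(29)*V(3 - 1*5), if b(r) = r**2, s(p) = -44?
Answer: -1320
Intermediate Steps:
V(m) = 30 (V(m) = ((-5)**2 - 1) + 6 = (25 - 1) + 6 = 24 + 6 = 30)
s(29)*V(3 - 1*5) = -44*30 = -1320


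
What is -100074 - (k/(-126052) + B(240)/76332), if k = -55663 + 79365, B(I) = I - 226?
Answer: -60180645764825/601362579 ≈ -1.0007e+5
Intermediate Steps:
B(I) = -226 + I
k = 23702
-100074 - (k/(-126052) + B(240)/76332) = -100074 - (23702/(-126052) + (-226 + 240)/76332) = -100074 - (23702*(-1/126052) + 14*(1/76332)) = -100074 - (-11851/63026 + 7/38166) = -100074 - 1*(-112966021/601362579) = -100074 + 112966021/601362579 = -60180645764825/601362579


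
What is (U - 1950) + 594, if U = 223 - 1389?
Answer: -2522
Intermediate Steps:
U = -1166
(U - 1950) + 594 = (-1166 - 1950) + 594 = -3116 + 594 = -2522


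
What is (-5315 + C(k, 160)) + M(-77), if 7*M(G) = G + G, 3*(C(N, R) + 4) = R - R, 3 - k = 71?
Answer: -5341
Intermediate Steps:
k = -68 (k = 3 - 1*71 = 3 - 71 = -68)
C(N, R) = -4 (C(N, R) = -4 + (R - R)/3 = -4 + (⅓)*0 = -4 + 0 = -4)
M(G) = 2*G/7 (M(G) = (G + G)/7 = (2*G)/7 = 2*G/7)
(-5315 + C(k, 160)) + M(-77) = (-5315 - 4) + (2/7)*(-77) = -5319 - 22 = -5341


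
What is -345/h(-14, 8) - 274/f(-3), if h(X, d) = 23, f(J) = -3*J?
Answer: -409/9 ≈ -45.444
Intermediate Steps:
-345/h(-14, 8) - 274/f(-3) = -345/23 - 274/((-3*(-3))) = -345*1/23 - 274/9 = -15 - 274*1/9 = -15 - 274/9 = -409/9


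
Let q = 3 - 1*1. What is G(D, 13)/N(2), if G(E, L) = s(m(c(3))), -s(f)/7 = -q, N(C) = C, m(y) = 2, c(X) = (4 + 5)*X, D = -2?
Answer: 7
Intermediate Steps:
q = 2 (q = 3 - 1 = 2)
c(X) = 9*X
s(f) = 14 (s(f) = -(-7)*2 = -7*(-2) = 14)
G(E, L) = 14
G(D, 13)/N(2) = 14/2 = 14*(½) = 7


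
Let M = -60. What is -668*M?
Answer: 40080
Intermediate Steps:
-668*M = -668*(-60) = 40080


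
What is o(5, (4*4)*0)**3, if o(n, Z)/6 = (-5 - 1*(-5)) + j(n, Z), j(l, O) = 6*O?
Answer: 0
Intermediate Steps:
o(n, Z) = 36*Z (o(n, Z) = 6*((-5 - 1*(-5)) + 6*Z) = 6*((-5 + 5) + 6*Z) = 6*(0 + 6*Z) = 6*(6*Z) = 36*Z)
o(5, (4*4)*0)**3 = (36*((4*4)*0))**3 = (36*(16*0))**3 = (36*0)**3 = 0**3 = 0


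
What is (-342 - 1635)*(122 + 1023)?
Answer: -2263665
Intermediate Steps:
(-342 - 1635)*(122 + 1023) = -1977*1145 = -2263665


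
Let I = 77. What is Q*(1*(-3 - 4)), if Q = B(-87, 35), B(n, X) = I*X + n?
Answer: -18256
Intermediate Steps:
B(n, X) = n + 77*X (B(n, X) = 77*X + n = n + 77*X)
Q = 2608 (Q = -87 + 77*35 = -87 + 2695 = 2608)
Q*(1*(-3 - 4)) = 2608*(1*(-3 - 4)) = 2608*(1*(-7)) = 2608*(-7) = -18256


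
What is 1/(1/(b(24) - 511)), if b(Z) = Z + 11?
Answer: -476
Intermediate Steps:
b(Z) = 11 + Z
1/(1/(b(24) - 511)) = 1/(1/((11 + 24) - 511)) = 1/(1/(35 - 511)) = 1/(1/(-476)) = 1/(-1/476) = -476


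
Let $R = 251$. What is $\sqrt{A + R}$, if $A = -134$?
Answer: $3 \sqrt{13} \approx 10.817$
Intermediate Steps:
$\sqrt{A + R} = \sqrt{-134 + 251} = \sqrt{117} = 3 \sqrt{13}$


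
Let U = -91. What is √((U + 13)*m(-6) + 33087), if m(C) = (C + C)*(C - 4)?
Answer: √23727 ≈ 154.04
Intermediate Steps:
m(C) = 2*C*(-4 + C) (m(C) = (2*C)*(-4 + C) = 2*C*(-4 + C))
√((U + 13)*m(-6) + 33087) = √((-91 + 13)*(2*(-6)*(-4 - 6)) + 33087) = √(-156*(-6)*(-10) + 33087) = √(-78*120 + 33087) = √(-9360 + 33087) = √23727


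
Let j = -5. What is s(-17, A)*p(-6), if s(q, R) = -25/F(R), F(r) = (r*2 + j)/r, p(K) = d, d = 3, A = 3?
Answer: -225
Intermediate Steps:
p(K) = 3
F(r) = (-5 + 2*r)/r (F(r) = (r*2 - 5)/r = (2*r - 5)/r = (-5 + 2*r)/r)
s(q, R) = -25/(2 - 5/R)
s(-17, A)*p(-6) = -25*3/(-5 + 2*3)*3 = -25*3/(-5 + 6)*3 = -25*3/1*3 = -25*3*1*3 = -75*3 = -225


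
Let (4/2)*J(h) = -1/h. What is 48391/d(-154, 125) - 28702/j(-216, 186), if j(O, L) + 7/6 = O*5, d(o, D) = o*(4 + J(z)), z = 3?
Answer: -90964257/1641211 ≈ -55.425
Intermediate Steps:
J(h) = -1/(2*h) (J(h) = (-1/h)/2 = -1/(2*h))
d(o, D) = 23*o/6 (d(o, D) = o*(4 - 1/2/3) = o*(4 - 1/2*1/3) = o*(4 - 1/6) = o*(23/6) = 23*o/6)
j(O, L) = -7/6 + 5*O (j(O, L) = -7/6 + O*5 = -7/6 + 5*O)
48391/d(-154, 125) - 28702/j(-216, 186) = 48391/(((23/6)*(-154))) - 28702/(-7/6 + 5*(-216)) = 48391/(-1771/3) - 28702/(-7/6 - 1080) = 48391*(-3/1771) - 28702/(-6487/6) = -20739/253 - 28702*(-6/6487) = -20739/253 + 172212/6487 = -90964257/1641211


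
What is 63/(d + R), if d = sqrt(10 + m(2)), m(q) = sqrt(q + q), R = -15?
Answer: -315/71 - 42*sqrt(3)/71 ≈ -5.4612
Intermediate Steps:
m(q) = sqrt(2)*sqrt(q) (m(q) = sqrt(2*q) = sqrt(2)*sqrt(q))
d = 2*sqrt(3) (d = sqrt(10 + sqrt(2)*sqrt(2)) = sqrt(10 + 2) = sqrt(12) = 2*sqrt(3) ≈ 3.4641)
63/(d + R) = 63/(2*sqrt(3) - 15) = 63/(-15 + 2*sqrt(3))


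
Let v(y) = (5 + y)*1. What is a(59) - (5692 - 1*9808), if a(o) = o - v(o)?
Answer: 4111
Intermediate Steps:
v(y) = 5 + y
a(o) = -5 (a(o) = o - (5 + o) = o + (-5 - o) = -5)
a(59) - (5692 - 1*9808) = -5 - (5692 - 1*9808) = -5 - (5692 - 9808) = -5 - 1*(-4116) = -5 + 4116 = 4111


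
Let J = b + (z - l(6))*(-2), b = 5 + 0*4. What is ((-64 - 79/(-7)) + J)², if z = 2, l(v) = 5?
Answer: 85264/49 ≈ 1740.1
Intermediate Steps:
b = 5 (b = 5 + 0 = 5)
J = 11 (J = 5 + (2 - 1*5)*(-2) = 5 + (2 - 5)*(-2) = 5 - 3*(-2) = 5 + 6 = 11)
((-64 - 79/(-7)) + J)² = ((-64 - 79/(-7)) + 11)² = ((-64 - 79*(-1)/7) + 11)² = ((-64 - 1*(-79/7)) + 11)² = ((-64 + 79/7) + 11)² = (-369/7 + 11)² = (-292/7)² = 85264/49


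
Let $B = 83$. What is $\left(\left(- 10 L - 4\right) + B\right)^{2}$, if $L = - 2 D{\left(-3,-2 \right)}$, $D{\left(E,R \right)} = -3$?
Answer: $361$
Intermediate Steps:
$L = 6$ ($L = \left(-2\right) \left(-3\right) = 6$)
$\left(\left(- 10 L - 4\right) + B\right)^{2} = \left(\left(\left(-10\right) 6 - 4\right) + 83\right)^{2} = \left(\left(-60 - 4\right) + 83\right)^{2} = \left(-64 + 83\right)^{2} = 19^{2} = 361$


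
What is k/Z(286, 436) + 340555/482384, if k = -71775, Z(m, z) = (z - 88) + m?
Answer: -17203599865/152915728 ≈ -112.50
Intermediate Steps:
Z(m, z) = -88 + m + z (Z(m, z) = (-88 + z) + m = -88 + m + z)
k/Z(286, 436) + 340555/482384 = -71775/(-88 + 286 + 436) + 340555/482384 = -71775/634 + 340555*(1/482384) = -71775*1/634 + 340555/482384 = -71775/634 + 340555/482384 = -17203599865/152915728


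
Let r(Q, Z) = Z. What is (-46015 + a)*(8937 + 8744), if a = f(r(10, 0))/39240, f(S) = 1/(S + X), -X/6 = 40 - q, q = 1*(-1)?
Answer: -7853628542061281/9653040 ≈ -8.1359e+8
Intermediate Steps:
q = -1
X = -246 (X = -6*(40 - 1*(-1)) = -6*(40 + 1) = -6*41 = -246)
f(S) = 1/(-246 + S) (f(S) = 1/(S - 246) = 1/(-246 + S))
a = -1/9653040 (a = 1/((-246 + 0)*39240) = (1/39240)/(-246) = -1/246*1/39240 = -1/9653040 ≈ -1.0359e-7)
(-46015 + a)*(8937 + 8744) = (-46015 - 1/9653040)*(8937 + 8744) = -444184635601/9653040*17681 = -7853628542061281/9653040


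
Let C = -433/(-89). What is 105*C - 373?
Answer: 12268/89 ≈ 137.84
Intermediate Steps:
C = 433/89 (C = -433*(-1/89) = 433/89 ≈ 4.8652)
105*C - 373 = 105*(433/89) - 373 = 45465/89 - 373 = 12268/89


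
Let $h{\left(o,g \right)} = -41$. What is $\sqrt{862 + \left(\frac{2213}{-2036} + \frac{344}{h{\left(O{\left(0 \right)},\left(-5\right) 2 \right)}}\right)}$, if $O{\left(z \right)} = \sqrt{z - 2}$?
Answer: $\frac{\sqrt{1485146454455}}{41738} \approx 29.198$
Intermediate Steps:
$O{\left(z \right)} = \sqrt{-2 + z}$
$\sqrt{862 + \left(\frac{2213}{-2036} + \frac{344}{h{\left(O{\left(0 \right)},\left(-5\right) 2 \right)}}\right)} = \sqrt{862 + \left(\frac{2213}{-2036} + \frac{344}{-41}\right)} = \sqrt{862 + \left(2213 \left(- \frac{1}{2036}\right) + 344 \left(- \frac{1}{41}\right)\right)} = \sqrt{862 - \frac{791117}{83476}} = \sqrt{\frac{71165195}{83476}} = \frac{\sqrt{1485146454455}}{41738}$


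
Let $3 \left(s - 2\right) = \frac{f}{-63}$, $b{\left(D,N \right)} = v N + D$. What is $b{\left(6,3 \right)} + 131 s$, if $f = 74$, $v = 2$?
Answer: $\frac{42092}{189} \approx 222.71$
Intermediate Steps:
$b{\left(D,N \right)} = D + 2 N$ ($b{\left(D,N \right)} = 2 N + D = D + 2 N$)
$s = \frac{304}{189}$ ($s = 2 + \frac{74 \frac{1}{-63}}{3} = 2 + \frac{74 \left(- \frac{1}{63}\right)}{3} = 2 + \frac{1}{3} \left(- \frac{74}{63}\right) = 2 - \frac{74}{189} = \frac{304}{189} \approx 1.6085$)
$b{\left(6,3 \right)} + 131 s = \left(6 + 2 \cdot 3\right) + 131 \cdot \frac{304}{189} = \left(6 + 6\right) + \frac{39824}{189} = 12 + \frac{39824}{189} = \frac{42092}{189}$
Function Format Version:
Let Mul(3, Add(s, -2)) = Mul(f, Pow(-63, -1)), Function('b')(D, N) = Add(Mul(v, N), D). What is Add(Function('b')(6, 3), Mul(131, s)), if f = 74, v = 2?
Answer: Rational(42092, 189) ≈ 222.71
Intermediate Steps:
Function('b')(D, N) = Add(D, Mul(2, N)) (Function('b')(D, N) = Add(Mul(2, N), D) = Add(D, Mul(2, N)))
s = Rational(304, 189) (s = Add(2, Mul(Rational(1, 3), Mul(74, Pow(-63, -1)))) = Add(2, Mul(Rational(1, 3), Mul(74, Rational(-1, 63)))) = Add(2, Mul(Rational(1, 3), Rational(-74, 63))) = Add(2, Rational(-74, 189)) = Rational(304, 189) ≈ 1.6085)
Add(Function('b')(6, 3), Mul(131, s)) = Add(Add(6, Mul(2, 3)), Mul(131, Rational(304, 189))) = Add(Add(6, 6), Rational(39824, 189)) = Add(12, Rational(39824, 189)) = Rational(42092, 189)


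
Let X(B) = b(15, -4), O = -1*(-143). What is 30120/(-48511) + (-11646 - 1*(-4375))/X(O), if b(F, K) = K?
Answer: 352603001/194044 ≈ 1817.1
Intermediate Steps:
O = 143
X(B) = -4
30120/(-48511) + (-11646 - 1*(-4375))/X(O) = 30120/(-48511) + (-11646 - 1*(-4375))/(-4) = 30120*(-1/48511) + (-11646 + 4375)*(-¼) = -30120/48511 - 7271*(-¼) = -30120/48511 + 7271/4 = 352603001/194044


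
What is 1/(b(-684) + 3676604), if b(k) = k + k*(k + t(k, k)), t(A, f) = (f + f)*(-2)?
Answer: 1/2272352 ≈ 4.4007e-7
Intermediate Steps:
t(A, f) = -4*f (t(A, f) = (2*f)*(-2) = -4*f)
b(k) = k - 3*k² (b(k) = k + k*(k - 4*k) = k + k*(-3*k) = k - 3*k²)
1/(b(-684) + 3676604) = 1/(-684*(1 - 3*(-684)) + 3676604) = 1/(-684*(1 + 2052) + 3676604) = 1/(-684*2053 + 3676604) = 1/(-1404252 + 3676604) = 1/2272352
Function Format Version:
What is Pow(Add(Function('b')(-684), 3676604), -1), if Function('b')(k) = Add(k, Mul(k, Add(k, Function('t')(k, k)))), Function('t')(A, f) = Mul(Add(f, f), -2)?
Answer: Rational(1, 2272352) ≈ 4.4007e-7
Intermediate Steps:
Function('t')(A, f) = Mul(-4, f) (Function('t')(A, f) = Mul(Mul(2, f), -2) = Mul(-4, f))
Function('b')(k) = Add(k, Mul(-3, Pow(k, 2))) (Function('b')(k) = Add(k, Mul(k, Add(k, Mul(-4, k)))) = Add(k, Mul(k, Mul(-3, k))) = Add(k, Mul(-3, Pow(k, 2))))
Pow(Add(Function('b')(-684), 3676604), -1) = Pow(Add(Mul(-684, Add(1, Mul(-3, -684))), 3676604), -1) = Pow(Add(Mul(-684, Add(1, 2052)), 3676604), -1) = Pow(Add(Mul(-684, 2053), 3676604), -1) = Pow(Add(-1404252, 3676604), -1) = Pow(2272352, -1) = Rational(1, 2272352)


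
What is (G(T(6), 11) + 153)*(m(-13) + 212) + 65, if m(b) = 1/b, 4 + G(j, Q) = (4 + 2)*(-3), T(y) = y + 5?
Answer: 361750/13 ≈ 27827.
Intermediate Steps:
T(y) = 5 + y
G(j, Q) = -22 (G(j, Q) = -4 + (4 + 2)*(-3) = -4 + 6*(-3) = -4 - 18 = -22)
(G(T(6), 11) + 153)*(m(-13) + 212) + 65 = (-22 + 153)*(1/(-13) + 212) + 65 = 131*(-1/13 + 212) + 65 = 131*(2755/13) + 65 = 360905/13 + 65 = 361750/13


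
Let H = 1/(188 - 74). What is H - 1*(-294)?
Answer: 33517/114 ≈ 294.01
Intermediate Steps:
H = 1/114 ≈ 0.0087719
H - 1*(-294) = 1/114 - 1*(-294) = 1/114 + 294 = 33517/114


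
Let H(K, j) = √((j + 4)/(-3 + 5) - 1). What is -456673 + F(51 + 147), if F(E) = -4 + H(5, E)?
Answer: -456667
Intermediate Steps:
H(K, j) = √(1 + j/2) (H(K, j) = √((4 + j)/2 - 1) = √((4 + j)*(½) - 1) = √((2 + j/2) - 1) = √(1 + j/2))
F(E) = -4 + √(4 + 2*E)/2
-456673 + F(51 + 147) = -456673 + (-4 + √(4 + 2*(51 + 147))/2) = -456673 + (-4 + √(4 + 2*198)/2) = -456673 + (-4 + √(4 + 396)/2) = -456673 + (-4 + √400/2) = -456673 + (-4 + (½)*20) = -456673 + (-4 + 10) = -456673 + 6 = -456667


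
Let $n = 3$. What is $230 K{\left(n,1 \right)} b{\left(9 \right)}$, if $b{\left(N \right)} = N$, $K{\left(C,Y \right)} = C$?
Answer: $6210$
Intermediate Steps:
$230 K{\left(n,1 \right)} b{\left(9 \right)} = 230 \cdot 3 \cdot 9 = 690 \cdot 9 = 6210$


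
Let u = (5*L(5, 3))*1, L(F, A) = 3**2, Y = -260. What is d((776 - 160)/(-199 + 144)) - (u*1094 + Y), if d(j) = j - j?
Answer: -48970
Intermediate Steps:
L(F, A) = 9
d(j) = 0
u = 45 (u = (5*9)*1 = 45*1 = 45)
d((776 - 160)/(-199 + 144)) - (u*1094 + Y) = 0 - (45*1094 - 260) = 0 - (49230 - 260) = 0 - 1*48970 = 0 - 48970 = -48970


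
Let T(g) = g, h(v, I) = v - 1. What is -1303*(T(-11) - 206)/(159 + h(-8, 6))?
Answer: 282751/150 ≈ 1885.0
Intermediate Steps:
h(v, I) = -1 + v
-1303*(T(-11) - 206)/(159 + h(-8, 6)) = -1303*(-11 - 206)/(159 + (-1 - 8)) = -(-282751)/(159 - 9) = -(-282751)/150 = -1303*(-217/150) = 282751/150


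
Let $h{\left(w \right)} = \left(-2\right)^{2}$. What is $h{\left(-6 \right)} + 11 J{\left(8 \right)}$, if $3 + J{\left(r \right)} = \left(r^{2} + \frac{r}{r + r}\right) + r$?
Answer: $\frac{1537}{2} \approx 768.5$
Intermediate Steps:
$h{\left(w \right)} = 4$
$J{\left(r \right)} = - \frac{5}{2} + r + r^{2}$ ($J{\left(r \right)} = -3 + \left(\left(r^{2} + \frac{r}{r + r}\right) + r\right) = -3 + \left(\left(r^{2} + \frac{r}{2 r}\right) + r\right) = -3 + \left(\left(r^{2} + \frac{1}{2 r} r\right) + r\right) = -3 + \left(\left(r^{2} + \frac{1}{2}\right) + r\right) = -3 + \left(\left(\frac{1}{2} + r^{2}\right) + r\right) = -3 + \left(\frac{1}{2} + r + r^{2}\right) = - \frac{5}{2} + r + r^{2}$)
$h{\left(-6 \right)} + 11 J{\left(8 \right)} = 4 + 11 \left(- \frac{5}{2} + 8 + 8^{2}\right) = 4 + 11 \left(- \frac{5}{2} + 8 + 64\right) = 4 + 11 \cdot \frac{139}{2} = 4 + \frac{1529}{2} = \frac{1537}{2}$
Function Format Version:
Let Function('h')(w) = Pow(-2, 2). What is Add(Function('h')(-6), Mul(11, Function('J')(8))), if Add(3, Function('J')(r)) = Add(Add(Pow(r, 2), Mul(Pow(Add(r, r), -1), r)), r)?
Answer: Rational(1537, 2) ≈ 768.50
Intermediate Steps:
Function('h')(w) = 4
Function('J')(r) = Add(Rational(-5, 2), r, Pow(r, 2)) (Function('J')(r) = Add(-3, Add(Add(Pow(r, 2), Mul(Pow(Add(r, r), -1), r)), r)) = Add(-3, Add(Add(Pow(r, 2), Mul(Pow(Mul(2, r), -1), r)), r)) = Add(-3, Add(Add(Pow(r, 2), Mul(Mul(Rational(1, 2), Pow(r, -1)), r)), r)) = Add(-3, Add(Add(Pow(r, 2), Rational(1, 2)), r)) = Add(-3, Add(Add(Rational(1, 2), Pow(r, 2)), r)) = Add(-3, Add(Rational(1, 2), r, Pow(r, 2))) = Add(Rational(-5, 2), r, Pow(r, 2)))
Add(Function('h')(-6), Mul(11, Function('J')(8))) = Add(4, Mul(11, Add(Rational(-5, 2), 8, Pow(8, 2)))) = Add(4, Mul(11, Add(Rational(-5, 2), 8, 64))) = Add(4, Mul(11, Rational(139, 2))) = Add(4, Rational(1529, 2)) = Rational(1537, 2)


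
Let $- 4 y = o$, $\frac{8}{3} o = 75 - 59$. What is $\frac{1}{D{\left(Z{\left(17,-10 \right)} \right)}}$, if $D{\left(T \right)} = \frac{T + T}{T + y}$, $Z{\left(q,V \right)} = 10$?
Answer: $\frac{17}{40} \approx 0.425$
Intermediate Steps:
$o = 6$ ($o = \frac{3 \left(75 - 59\right)}{8} = \frac{3}{8} \cdot 16 = 6$)
$y = - \frac{3}{2}$ ($y = \left(- \frac{1}{4}\right) 6 = - \frac{3}{2} \approx -1.5$)
$D{\left(T \right)} = \frac{2 T}{- \frac{3}{2} + T}$ ($D{\left(T \right)} = \frac{T + T}{T - \frac{3}{2}} = \frac{2 T}{- \frac{3}{2} + T}$)
$\frac{1}{D{\left(Z{\left(17,-10 \right)} \right)}} = \frac{1}{4 \cdot 10 \frac{1}{-3 + 2 \cdot 10}} = \frac{1}{4 \cdot 10 \frac{1}{-3 + 20}} = \frac{1}{4 \cdot 10 \cdot \frac{1}{17}} = \frac{1}{\frac{40}{17}} = \frac{17}{40}$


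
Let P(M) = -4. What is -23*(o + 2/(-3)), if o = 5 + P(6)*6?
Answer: 1357/3 ≈ 452.33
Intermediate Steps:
o = -19 (o = 5 - 4*6 = 5 - 24 = -19)
-23*(o + 2/(-3)) = -23*(-19 + 2/(-3)) = -23*(-19 + 2*(-1/3)) = -23*(-19 - 2/3) = -23*(-59/3) = 1357/3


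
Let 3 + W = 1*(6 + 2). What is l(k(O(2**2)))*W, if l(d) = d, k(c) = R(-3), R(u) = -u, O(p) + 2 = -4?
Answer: 15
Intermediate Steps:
O(p) = -6 (O(p) = -2 - 4 = -6)
k(c) = 3 (k(c) = -1*(-3) = 3)
W = 5 (W = -3 + 1*(6 + 2) = -3 + 1*8 = -3 + 8 = 5)
l(k(O(2**2)))*W = 3*5 = 15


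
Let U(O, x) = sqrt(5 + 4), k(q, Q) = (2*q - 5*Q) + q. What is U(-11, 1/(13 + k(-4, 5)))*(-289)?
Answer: -867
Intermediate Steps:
k(q, Q) = -5*Q + 3*q (k(q, Q) = (-5*Q + 2*q) + q = -5*Q + 3*q)
U(O, x) = 3 (U(O, x) = sqrt(9) = 3)
U(-11, 1/(13 + k(-4, 5)))*(-289) = 3*(-289) = -867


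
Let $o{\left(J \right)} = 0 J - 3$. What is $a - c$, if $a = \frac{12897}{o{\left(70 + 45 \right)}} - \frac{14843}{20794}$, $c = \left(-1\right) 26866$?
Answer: $\frac{469243355}{20794} \approx 22566.0$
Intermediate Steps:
$c = -26866$
$o{\left(J \right)} = -3$ ($o{\left(J \right)} = 0 - 3 = -3$)
$a = - \frac{89408249}{20794}$ ($a = \frac{12897}{-3} - \frac{14843}{20794} = 12897 \left(- \frac{1}{3}\right) - \frac{14843}{20794} = -4299 - \frac{14843}{20794} = - \frac{89408249}{20794} \approx -4299.7$)
$a - c = - \frac{89408249}{20794} - -26866 = - \frac{89408249}{20794} + 26866 = \frac{469243355}{20794}$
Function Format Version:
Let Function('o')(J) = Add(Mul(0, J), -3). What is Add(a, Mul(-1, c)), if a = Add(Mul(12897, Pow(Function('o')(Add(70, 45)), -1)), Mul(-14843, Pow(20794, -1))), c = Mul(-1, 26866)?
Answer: Rational(469243355, 20794) ≈ 22566.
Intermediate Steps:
c = -26866
Function('o')(J) = -3 (Function('o')(J) = Add(0, -3) = -3)
a = Rational(-89408249, 20794) (a = Add(Mul(12897, Pow(-3, -1)), Mul(-14843, Pow(20794, -1))) = Add(Mul(12897, Rational(-1, 3)), Mul(-14843, Rational(1, 20794))) = Add(-4299, Rational(-14843, 20794)) = Rational(-89408249, 20794) ≈ -4299.7)
Add(a, Mul(-1, c)) = Add(Rational(-89408249, 20794), Mul(-1, -26866)) = Add(Rational(-89408249, 20794), 26866) = Rational(469243355, 20794)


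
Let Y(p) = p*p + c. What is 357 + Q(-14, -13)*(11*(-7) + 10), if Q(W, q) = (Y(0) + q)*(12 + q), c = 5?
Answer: -179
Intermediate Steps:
Y(p) = 5 + p² (Y(p) = p*p + 5 = p² + 5 = 5 + p²)
Q(W, q) = (5 + q)*(12 + q) (Q(W, q) = ((5 + 0²) + q)*(12 + q) = ((5 + 0) + q)*(12 + q) = (5 + q)*(12 + q))
357 + Q(-14, -13)*(11*(-7) + 10) = 357 + (60 + (-13)² + 17*(-13))*(11*(-7) + 10) = 357 + (60 + 169 - 221)*(-77 + 10) = 357 + 8*(-67) = 357 - 536 = -179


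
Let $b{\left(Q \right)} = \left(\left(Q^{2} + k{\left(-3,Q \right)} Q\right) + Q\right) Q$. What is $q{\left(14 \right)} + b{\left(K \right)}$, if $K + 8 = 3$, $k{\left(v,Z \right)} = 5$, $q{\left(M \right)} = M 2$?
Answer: $53$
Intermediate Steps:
$q{\left(M \right)} = 2 M$
$K = -5$ ($K = -8 + 3 = -5$)
$b{\left(Q \right)} = Q \left(Q^{2} + 6 Q\right)$ ($b{\left(Q \right)} = \left(\left(Q^{2} + 5 Q\right) + Q\right) Q = \left(Q^{2} + 6 Q\right) Q = Q \left(Q^{2} + 6 Q\right)$)
$q{\left(14 \right)} + b{\left(K \right)} = 2 \cdot 14 + \left(-5\right)^{2} \left(6 - 5\right) = 28 + 25 \cdot 1 = 28 + 25 = 53$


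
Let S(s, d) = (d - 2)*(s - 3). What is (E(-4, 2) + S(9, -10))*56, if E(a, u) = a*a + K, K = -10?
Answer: -3696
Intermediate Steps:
E(a, u) = -10 + a**2 (E(a, u) = a*a - 10 = a**2 - 10 = -10 + a**2)
S(s, d) = (-3 + s)*(-2 + d) (S(s, d) = (-2 + d)*(-3 + s) = (-3 + s)*(-2 + d))
(E(-4, 2) + S(9, -10))*56 = ((-10 + (-4)**2) + (6 - 3*(-10) - 2*9 - 10*9))*56 = ((-10 + 16) + (6 + 30 - 18 - 90))*56 = (6 - 72)*56 = -66*56 = -3696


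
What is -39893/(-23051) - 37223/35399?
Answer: 79163562/116568907 ≈ 0.67911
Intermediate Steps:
-39893/(-23051) - 37223/35399 = -39893*(-1/23051) - 37223*1/35399 = 5699/3293 - 37223/35399 = 79163562/116568907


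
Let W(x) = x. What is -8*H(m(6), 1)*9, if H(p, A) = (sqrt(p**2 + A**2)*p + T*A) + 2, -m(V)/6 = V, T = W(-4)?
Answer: 144 + 2592*sqrt(1297) ≈ 93492.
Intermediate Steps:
T = -4
m(V) = -6*V
H(p, A) = 2 - 4*A + p*sqrt(A**2 + p**2) (H(p, A) = (sqrt(p**2 + A**2)*p - 4*A) + 2 = (sqrt(A**2 + p**2)*p - 4*A) + 2 = (p*sqrt(A**2 + p**2) - 4*A) + 2 = (-4*A + p*sqrt(A**2 + p**2)) + 2 = 2 - 4*A + p*sqrt(A**2 + p**2))
-8*H(m(6), 1)*9 = -8*(2 - 4*1 + (-6*6)*sqrt(1**2 + (-6*6)**2))*9 = -8*(2 - 4 - 36*sqrt(1 + (-36)**2))*9 = -8*(2 - 4 - 36*sqrt(1 + 1296))*9 = -8*(2 - 4 - 36*sqrt(1297))*9 = -8*(-2 - 36*sqrt(1297))*9 = (16 + 288*sqrt(1297))*9 = 144 + 2592*sqrt(1297)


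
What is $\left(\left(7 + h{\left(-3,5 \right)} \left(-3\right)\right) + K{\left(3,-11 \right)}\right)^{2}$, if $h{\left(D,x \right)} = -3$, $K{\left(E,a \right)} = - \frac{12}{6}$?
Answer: $196$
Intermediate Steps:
$K{\left(E,a \right)} = -2$ ($K{\left(E,a \right)} = \left(-12\right) \frac{1}{6} = -2$)
$\left(\left(7 + h{\left(-3,5 \right)} \left(-3\right)\right) + K{\left(3,-11 \right)}\right)^{2} = \left(\left(7 - -9\right) - 2\right)^{2} = \left(\left(7 + 9\right) - 2\right)^{2} = \left(16 - 2\right)^{2} = 14^{2} = 196$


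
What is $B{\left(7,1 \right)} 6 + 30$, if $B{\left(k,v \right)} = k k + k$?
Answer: $366$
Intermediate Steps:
$B{\left(k,v \right)} = k + k^{2}$ ($B{\left(k,v \right)} = k^{2} + k = k + k^{2}$)
$B{\left(7,1 \right)} 6 + 30 = 7 \left(1 + 7\right) 6 + 30 = 7 \cdot 8 \cdot 6 + 30 = 56 \cdot 6 + 30 = 336 + 30 = 366$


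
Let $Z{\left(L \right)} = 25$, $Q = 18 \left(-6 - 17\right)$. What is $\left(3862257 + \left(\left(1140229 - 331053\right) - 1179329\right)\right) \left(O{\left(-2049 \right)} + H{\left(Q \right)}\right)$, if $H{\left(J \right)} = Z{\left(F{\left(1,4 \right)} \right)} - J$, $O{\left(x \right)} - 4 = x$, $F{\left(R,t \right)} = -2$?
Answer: $-5608319024$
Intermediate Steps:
$O{\left(x \right)} = 4 + x$
$Q = -414$ ($Q = 18 \left(-23\right) = -414$)
$H{\left(J \right)} = 25 - J$
$\left(3862257 + \left(\left(1140229 - 331053\right) - 1179329\right)\right) \left(O{\left(-2049 \right)} + H{\left(Q \right)}\right) = \left(3862257 + \left(\left(1140229 - 331053\right) - 1179329\right)\right) \left(\left(4 - 2049\right) + \left(25 - -414\right)\right) = \left(3862257 + \left(809176 - 1179329\right)\right) \left(-2045 + \left(25 + 414\right)\right) = \left(3862257 - 370153\right) \left(-2045 + 439\right) = 3492104 \left(-1606\right) = -5608319024$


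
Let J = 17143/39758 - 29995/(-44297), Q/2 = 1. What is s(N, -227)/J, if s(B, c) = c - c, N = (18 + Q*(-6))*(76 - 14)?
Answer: 0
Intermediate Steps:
Q = 2 (Q = 2*1 = 2)
N = 372 (N = (18 + 2*(-6))*(76 - 14) = (18 - 12)*62 = 6*62 = 372)
J = 1951924681/1761160126 (J = 17143*(1/39758) - 29995*(-1/44297) = 17143/39758 + 29995/44297 = 1951924681/1761160126 ≈ 1.1083)
s(B, c) = 0
s(N, -227)/J = 0/(1951924681/1761160126) = 0*(1761160126/1951924681) = 0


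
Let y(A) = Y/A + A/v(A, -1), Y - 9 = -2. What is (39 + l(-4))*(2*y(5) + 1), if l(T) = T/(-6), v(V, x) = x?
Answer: -3689/15 ≈ -245.93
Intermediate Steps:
Y = 7 (Y = 9 - 2 = 7)
l(T) = -T/6 (l(T) = T*(-⅙) = -T/6)
y(A) = -A + 7/A (y(A) = 7/A + A/(-1) = 7/A + A*(-1) = 7/A - A = -A + 7/A)
(39 + l(-4))*(2*y(5) + 1) = (39 - ⅙*(-4))*(2*(-1*5 + 7/5) + 1) = (39 + ⅔)*(2*(-5 + 7*(⅕)) + 1) = 119*(2*(-5 + 7/5) + 1)/3 = 119*(2*(-18/5) + 1)/3 = 119*(-36/5 + 1)/3 = (119/3)*(-31/5) = -3689/15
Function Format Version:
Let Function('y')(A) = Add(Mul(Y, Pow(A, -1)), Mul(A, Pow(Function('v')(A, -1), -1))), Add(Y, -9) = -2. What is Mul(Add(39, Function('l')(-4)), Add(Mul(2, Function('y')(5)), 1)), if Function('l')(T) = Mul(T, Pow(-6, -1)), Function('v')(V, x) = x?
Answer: Rational(-3689, 15) ≈ -245.93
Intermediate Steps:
Y = 7 (Y = Add(9, -2) = 7)
Function('l')(T) = Mul(Rational(-1, 6), T) (Function('l')(T) = Mul(T, Rational(-1, 6)) = Mul(Rational(-1, 6), T))
Function('y')(A) = Add(Mul(-1, A), Mul(7, Pow(A, -1))) (Function('y')(A) = Add(Mul(7, Pow(A, -1)), Mul(A, Pow(-1, -1))) = Add(Mul(7, Pow(A, -1)), Mul(A, -1)) = Add(Mul(7, Pow(A, -1)), Mul(-1, A)) = Add(Mul(-1, A), Mul(7, Pow(A, -1))))
Mul(Add(39, Function('l')(-4)), Add(Mul(2, Function('y')(5)), 1)) = Mul(Add(39, Mul(Rational(-1, 6), -4)), Add(Mul(2, Add(Mul(-1, 5), Mul(7, Pow(5, -1)))), 1)) = Mul(Add(39, Rational(2, 3)), Add(Mul(2, Add(-5, Mul(7, Rational(1, 5)))), 1)) = Mul(Rational(119, 3), Add(Mul(2, Add(-5, Rational(7, 5))), 1)) = Mul(Rational(119, 3), Add(Mul(2, Rational(-18, 5)), 1)) = Mul(Rational(119, 3), Add(Rational(-36, 5), 1)) = Mul(Rational(119, 3), Rational(-31, 5)) = Rational(-3689, 15)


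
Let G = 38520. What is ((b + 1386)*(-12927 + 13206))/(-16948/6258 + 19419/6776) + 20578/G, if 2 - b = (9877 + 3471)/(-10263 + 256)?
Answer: 226283049475473303923/92023359892020 ≈ 2.4590e+6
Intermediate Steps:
b = 33362/10007 (b = 2 - (9877 + 3471)/(-10263 + 256) = 2 - 13348/(-10007) = 2 - 13348*(-1)/10007 = 2 - 1*(-13348/10007) = 2 + 13348/10007 = 33362/10007 ≈ 3.3339)
((b + 1386)*(-12927 + 13206))/(-16948/6258 + 19419/6776) + 20578/G = ((33362/10007 + 1386)*(-12927 + 13206))/(-16948/6258 + 19419/6776) + 20578/38520 = ((13903064/10007)*279)/(-16948*1/6258 + 19419*(1/6776)) + 20578*(1/38520) = 3878954856/(10007*(-8474/3129 + 19419/6776)) + 10289/19260 = 3878954856/(10007*(477461/3028872)) + 10289/19260 = (3878954856/10007)*(3028872/477461) + 10289/19260 = 11748857752602432/4777952227 + 10289/19260 = 226283049475473303923/92023359892020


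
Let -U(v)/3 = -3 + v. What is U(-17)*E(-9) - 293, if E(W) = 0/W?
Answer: -293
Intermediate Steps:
E(W) = 0
U(v) = 9 - 3*v (U(v) = -3*(-3 + v) = 9 - 3*v)
U(-17)*E(-9) - 293 = (9 - 3*(-17))*0 - 293 = (9 + 51)*0 - 293 = 60*0 - 293 = 0 - 293 = -293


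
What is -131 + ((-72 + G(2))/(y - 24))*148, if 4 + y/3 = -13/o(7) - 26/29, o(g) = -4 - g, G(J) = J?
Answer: 49627/303 ≈ 163.79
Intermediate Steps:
y = -3555/319 (y = -12 + 3*(-13/(-4 - 1*7) - 26/29) = -12 + 3*(-13/(-4 - 7) - 26*1/29) = -12 + 3*(-13/(-11) - 26/29) = -12 + 3*(-13*(-1/11) - 26/29) = -12 + 3*(13/11 - 26/29) = -12 + 3*(91/319) = -12 + 273/319 = -3555/319 ≈ -11.144)
-131 + ((-72 + G(2))/(y - 24))*148 = -131 + ((-72 + 2)/(-3555/319 - 24))*148 = -131 - 70/(-11211/319)*148 = -131 - 70*(-319/11211)*148 = -131 + (22330/11211)*148 = -131 + 89320/303 = 49627/303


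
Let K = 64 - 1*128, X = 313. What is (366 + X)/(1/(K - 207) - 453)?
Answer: -184009/122764 ≈ -1.4989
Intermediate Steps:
K = -64 (K = 64 - 128 = -64)
(366 + X)/(1/(K - 207) - 453) = (366 + 313)/(1/(-64 - 207) - 453) = 679/(1/(-271) - 453) = 679/(-1/271 - 453) = 679/(-122764/271) = 679*(-271/122764) = -184009/122764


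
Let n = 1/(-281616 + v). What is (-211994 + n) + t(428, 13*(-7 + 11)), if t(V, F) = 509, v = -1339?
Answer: -59840738176/282955 ≈ -2.1149e+5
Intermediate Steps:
n = -1/282955 (n = 1/(-281616 - 1339) = 1/(-282955) = -1/282955 ≈ -3.5341e-6)
(-211994 + n) + t(428, 13*(-7 + 11)) = (-211994 - 1/282955) + 509 = -59984762271/282955 + 509 = -59840738176/282955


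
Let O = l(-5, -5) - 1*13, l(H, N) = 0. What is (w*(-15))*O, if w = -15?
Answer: -2925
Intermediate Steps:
O = -13 (O = 0 - 1*13 = 0 - 13 = -13)
(w*(-15))*O = -15*(-15)*(-13) = 225*(-13) = -2925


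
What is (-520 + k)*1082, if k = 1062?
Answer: 586444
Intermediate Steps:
(-520 + k)*1082 = (-520 + 1062)*1082 = 542*1082 = 586444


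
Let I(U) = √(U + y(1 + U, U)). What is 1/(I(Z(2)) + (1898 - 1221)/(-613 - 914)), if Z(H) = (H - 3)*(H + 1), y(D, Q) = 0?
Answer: -1033779/7453516 - 2331729*I*√3/7453516 ≈ -0.1387 - 0.54185*I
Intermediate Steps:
Z(H) = (1 + H)*(-3 + H) (Z(H) = (-3 + H)*(1 + H) = (1 + H)*(-3 + H))
I(U) = √U (I(U) = √(U + 0) = √U)
1/(I(Z(2)) + (1898 - 1221)/(-613 - 914)) = 1/(√(-3 + 2² - 2*2) + (1898 - 1221)/(-613 - 914)) = 1/(√(-3 + 4 - 4) + 677/(-1527)) = 1/(√(-3) + 677*(-1/1527)) = 1/(I*√3 - 677/1527) = 1/(-677/1527 + I*√3)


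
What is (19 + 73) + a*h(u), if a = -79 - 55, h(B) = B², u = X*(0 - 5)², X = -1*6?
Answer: -3014908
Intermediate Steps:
X = -6
u = -150 (u = -6*(0 - 5)² = -6*(-5)² = -6*25 = -150)
a = -134
(19 + 73) + a*h(u) = (19 + 73) - 134*(-150)² = 92 - 134*22500 = 92 - 3015000 = -3014908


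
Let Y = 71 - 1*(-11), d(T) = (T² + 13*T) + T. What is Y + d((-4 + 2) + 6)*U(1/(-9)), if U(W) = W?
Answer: 74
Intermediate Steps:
d(T) = T² + 14*T
Y = 82 (Y = 71 + 11 = 82)
Y + d((-4 + 2) + 6)*U(1/(-9)) = 82 + (((-4 + 2) + 6)*(14 + ((-4 + 2) + 6)))/(-9) = 82 + ((-2 + 6)*(14 + (-2 + 6)))*(-⅑) = 82 + (4*(14 + 4))*(-⅑) = 82 + (4*18)*(-⅑) = 82 + 72*(-⅑) = 82 - 8 = 74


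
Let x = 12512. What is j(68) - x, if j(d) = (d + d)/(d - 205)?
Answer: -1714280/137 ≈ -12513.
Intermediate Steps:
j(d) = 2*d/(-205 + d) (j(d) = (2*d)/(-205 + d) = 2*d/(-205 + d))
j(68) - x = 2*68/(-205 + 68) - 1*12512 = 2*68/(-137) - 12512 = 2*68*(-1/137) - 12512 = -136/137 - 12512 = -1714280/137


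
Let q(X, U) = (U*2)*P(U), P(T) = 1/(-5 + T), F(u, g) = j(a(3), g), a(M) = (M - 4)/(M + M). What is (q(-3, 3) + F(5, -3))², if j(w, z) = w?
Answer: 361/36 ≈ 10.028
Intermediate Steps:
a(M) = (-4 + M)/(2*M) (a(M) = (-4 + M)/((2*M)) = (-4 + M)*(1/(2*M)) = (-4 + M)/(2*M))
F(u, g) = -⅙ (F(u, g) = (½)*(-4 + 3)/3 = (½)*(⅓)*(-1) = -⅙)
q(X, U) = 2*U/(-5 + U) (q(X, U) = (U*2)/(-5 + U) = (2*U)/(-5 + U) = 2*U/(-5 + U))
(q(-3, 3) + F(5, -3))² = (2*3/(-5 + 3) - ⅙)² = (2*3/(-2) - ⅙)² = (2*3*(-½) - ⅙)² = (-3 - ⅙)² = (-19/6)² = 361/36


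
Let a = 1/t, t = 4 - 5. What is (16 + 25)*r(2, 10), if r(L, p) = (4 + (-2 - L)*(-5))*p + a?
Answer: 9799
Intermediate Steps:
t = -1
a = -1 (a = 1/(-1) = -1)
r(L, p) = -1 + p*(14 + 5*L) (r(L, p) = (4 + (-2 - L)*(-5))*p - 1 = (4 + (10 + 5*L))*p - 1 = (14 + 5*L)*p - 1 = p*(14 + 5*L) - 1 = -1 + p*(14 + 5*L))
(16 + 25)*r(2, 10) = (16 + 25)*(-1 + 14*10 + 5*2*10) = 41*(-1 + 140 + 100) = 41*239 = 9799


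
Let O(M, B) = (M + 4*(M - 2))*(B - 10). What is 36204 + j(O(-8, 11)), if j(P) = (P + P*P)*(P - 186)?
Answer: -491700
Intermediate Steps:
O(M, B) = (-10 + B)*(-8 + 5*M) (O(M, B) = (M + 4*(-2 + M))*(-10 + B) = (M + (-8 + 4*M))*(-10 + B) = (-8 + 5*M)*(-10 + B) = (-10 + B)*(-8 + 5*M))
j(P) = (-186 + P)*(P + P**2) (j(P) = (P + P**2)*(-186 + P) = (-186 + P)*(P + P**2))
36204 + j(O(-8, 11)) = 36204 + (80 - 50*(-8) - 8*11 + 5*11*(-8))*(-186 + (80 - 50*(-8) - 8*11 + 5*11*(-8))**2 - 185*(80 - 50*(-8) - 8*11 + 5*11*(-8))) = 36204 + (80 + 400 - 88 - 440)*(-186 + (80 + 400 - 88 - 440)**2 - 185*(80 + 400 - 88 - 440)) = 36204 - 48*(-186 + (-48)**2 - 185*(-48)) = 36204 - 48*(-186 + 2304 + 8880) = 36204 - 48*10998 = 36204 - 527904 = -491700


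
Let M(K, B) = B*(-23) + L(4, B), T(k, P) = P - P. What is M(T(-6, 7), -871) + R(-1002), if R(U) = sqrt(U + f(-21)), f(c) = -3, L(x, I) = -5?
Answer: 20028 + I*sqrt(1005) ≈ 20028.0 + 31.702*I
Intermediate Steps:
T(k, P) = 0
M(K, B) = -5 - 23*B (M(K, B) = B*(-23) - 5 = -23*B - 5 = -5 - 23*B)
R(U) = sqrt(-3 + U) (R(U) = sqrt(U - 3) = sqrt(-3 + U))
M(T(-6, 7), -871) + R(-1002) = (-5 - 23*(-871)) + sqrt(-3 - 1002) = (-5 + 20033) + sqrt(-1005) = 20028 + I*sqrt(1005)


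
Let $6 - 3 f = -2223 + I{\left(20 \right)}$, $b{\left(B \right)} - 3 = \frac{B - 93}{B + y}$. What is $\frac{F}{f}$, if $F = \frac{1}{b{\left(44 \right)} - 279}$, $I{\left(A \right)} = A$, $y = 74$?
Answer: $- \frac{354}{72050953} \approx -4.9132 \cdot 10^{-6}$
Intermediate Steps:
$b{\left(B \right)} = 3 + \frac{-93 + B}{74 + B}$ ($b{\left(B \right)} = 3 + \frac{B - 93}{B + 74} = 3 + \frac{-93 + B}{74 + B}$)
$F = - \frac{118}{32617}$ ($F = \frac{1}{\frac{129 + 4 \cdot 44}{74 + 44} - 279} = \frac{1}{\frac{129 + 176}{118} - 279} = \frac{1}{\frac{1}{118} \cdot 305 - 279} = \frac{1}{\frac{305}{118} - 279} = \frac{1}{- \frac{32617}{118}} = - \frac{118}{32617} \approx -0.0036177$)
$f = \frac{2209}{3}$ ($f = 2 - \frac{-2223 + 20}{3} = 2 - - \frac{2203}{3} = 2 + \frac{2203}{3} = \frac{2209}{3} \approx 736.33$)
$\frac{F}{f} = - \frac{118}{32617 \cdot \frac{2209}{3}} = \left(- \frac{118}{32617}\right) \frac{3}{2209} = - \frac{354}{72050953}$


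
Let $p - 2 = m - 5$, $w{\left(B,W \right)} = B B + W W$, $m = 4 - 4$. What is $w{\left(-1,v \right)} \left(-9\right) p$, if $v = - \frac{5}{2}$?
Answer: $\frac{783}{4} \approx 195.75$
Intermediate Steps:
$v = - \frac{5}{2}$ ($v = \left(-5\right) \frac{1}{2} = - \frac{5}{2} \approx -2.5$)
$m = 0$ ($m = 4 - 4 = 0$)
$w{\left(B,W \right)} = B^{2} + W^{2}$
$p = -3$ ($p = 2 + \left(0 - 5\right) = 2 - 5 = -3$)
$w{\left(-1,v \right)} \left(-9\right) p = \left(\left(-1\right)^{2} + \left(- \frac{5}{2}\right)^{2}\right) \left(-9\right) \left(-3\right) = \left(1 + \frac{25}{4}\right) \left(-9\right) \left(-3\right) = \frac{29}{4} \left(-9\right) \left(-3\right) = \left(- \frac{261}{4}\right) \left(-3\right) = \frac{783}{4}$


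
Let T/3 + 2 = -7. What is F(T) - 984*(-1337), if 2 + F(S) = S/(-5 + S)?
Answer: 42099419/32 ≈ 1.3156e+6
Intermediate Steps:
T = -27 (T = -6 + 3*(-7) = -6 - 21 = -27)
F(S) = -2 + S/(-5 + S)
F(T) - 984*(-1337) = (10 - 1*(-27))/(-5 - 27) - 984*(-1337) = (10 + 27)/(-32) + 1315608 = -1/32*37 + 1315608 = -37/32 + 1315608 = 42099419/32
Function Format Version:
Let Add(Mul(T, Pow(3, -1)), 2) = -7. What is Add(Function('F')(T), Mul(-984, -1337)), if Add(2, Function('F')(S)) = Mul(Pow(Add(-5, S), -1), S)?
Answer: Rational(42099419, 32) ≈ 1.3156e+6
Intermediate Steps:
T = -27 (T = Add(-6, Mul(3, -7)) = Add(-6, -21) = -27)
Function('F')(S) = Add(-2, Mul(S, Pow(Add(-5, S), -1))) (Function('F')(S) = Add(-2, Mul(Pow(Add(-5, S), -1), S)) = Add(-2, Mul(S, Pow(Add(-5, S), -1))))
Add(Function('F')(T), Mul(-984, -1337)) = Add(Mul(Pow(Add(-5, -27), -1), Add(10, Mul(-1, -27))), Mul(-984, -1337)) = Add(Mul(Pow(-32, -1), Add(10, 27)), 1315608) = Add(Mul(Rational(-1, 32), 37), 1315608) = Add(Rational(-37, 32), 1315608) = Rational(42099419, 32)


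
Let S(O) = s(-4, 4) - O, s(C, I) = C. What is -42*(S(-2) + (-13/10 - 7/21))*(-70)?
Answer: -10682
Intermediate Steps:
S(O) = -4 - O
-42*(S(-2) + (-13/10 - 7/21))*(-70) = -42*((-4 - 1*(-2)) + (-13/10 - 7/21))*(-70) = -42*((-4 + 2) + (-13*⅒ - 7*1/21))*(-70) = -42*(-2 + (-13/10 - ⅓))*(-70) = -42*(-2 - 49/30)*(-70) = -42*(-109/30)*(-70) = (763/5)*(-70) = -10682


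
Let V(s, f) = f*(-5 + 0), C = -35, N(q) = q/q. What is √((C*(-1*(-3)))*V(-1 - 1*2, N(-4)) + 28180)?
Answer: √28705 ≈ 169.43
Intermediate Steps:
N(q) = 1
V(s, f) = -5*f (V(s, f) = f*(-5) = -5*f)
√((C*(-1*(-3)))*V(-1 - 1*2, N(-4)) + 28180) = √((-(-35)*(-3))*(-5*1) + 28180) = √(-35*3*(-5) + 28180) = √(-105*(-5) + 28180) = √(525 + 28180) = √28705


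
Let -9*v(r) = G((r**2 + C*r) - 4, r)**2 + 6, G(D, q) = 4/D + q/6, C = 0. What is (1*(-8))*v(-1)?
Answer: 22/3 ≈ 7.3333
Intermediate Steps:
G(D, q) = 4/D + q/6 (G(D, q) = 4/D + q*(1/6) = 4/D + q/6)
v(r) = -2/3 - (4/(-4 + r**2) + r/6)**2/9 (v(r) = -((4/((r**2 + 0*r) - 4) + r/6)**2 + 6)/9 = -((4/((r**2 + 0) - 4) + r/6)**2 + 6)/9 = -((4/(r**2 - 4) + r/6)**2 + 6)/9 = -((4/(-4 + r**2) + r/6)**2 + 6)/9 = -(6 + (4/(-4 + r**2) + r/6)**2)/9 = -2/3 - (4/(-4 + r**2) + r/6)**2/9)
(1*(-8))*v(-1) = (1*(-8))*(-2/3 - (24 + (-1)**3 - 4*(-1))**2/(324*(-4 + (-1)**2)**2)) = -8*(-2/3 - (24 - 1 + 4)**2/(324*(-4 + 1)**2)) = -8*(-2/3 - 1/324*27**2/(-3)**2) = -8*(-2/3 - 1/324*1/9*729) = -8*(-2/3 - 1/4) = -8*(-11/12) = 22/3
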